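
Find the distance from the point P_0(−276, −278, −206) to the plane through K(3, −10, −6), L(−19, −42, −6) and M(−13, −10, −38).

4

KL = (−22, −32, 0) and KM = (−16, 0, −32), so a normal is n = KL × KM = (1024, −704, −512).
Then n·(−276, −278, −206) − 13184 = 5376.
|n| = √(1048576 + 495616 + 262144) = 1344, so the distance is |5376|/1344 = 4.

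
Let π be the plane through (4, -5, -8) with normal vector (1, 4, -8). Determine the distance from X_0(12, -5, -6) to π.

8/9

The plane has equation n·(r − (4, -5, -8)) = 0, i.e. n·r = 48.
n = (1, 4, -8); n·P − 48 = -8; |n| = 9; distance = 8/9.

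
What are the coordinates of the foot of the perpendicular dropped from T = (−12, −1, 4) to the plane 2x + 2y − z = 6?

(-4, 7, 0)

n = (2, 2, −1), |n|² = 9, and n·T − 6 = -36.
t = -36/9 = -4, so the foot is T − t·n = (−12, −1, 4) − (-4)·(2, 2, −1) = (−4, 7, 0).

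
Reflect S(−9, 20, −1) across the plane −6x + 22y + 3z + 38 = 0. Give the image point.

n = (−6, 22, 3), |n|² = 529, n·S − (-38) = 529, so t = 529/529 = 1.
Foot F = S − 1·n = (−3, −2, −4); the reflection is 2F − S = (3, −24, −7).

(3, -24, -7)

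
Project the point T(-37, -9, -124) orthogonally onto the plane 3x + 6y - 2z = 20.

(-286/7, -117/7, -850/7)

The perpendicular from T has direction n = (3, 6, -2): r = (-37, -9, -124) + μ(3, 6, -2).
Substitute into the plane: n·(T + μn) = 20 gives 83 + 49μ = 20, so μ = -9/7.
Foot = (-37, -9, -124) + (-9/7)·(3, 6, -2) = (-286/7, -117/7, -850/7).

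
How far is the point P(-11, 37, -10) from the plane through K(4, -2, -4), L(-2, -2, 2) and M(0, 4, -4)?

KL = (-6, 0, 6) and KM = (-4, 6, 0), so a normal is n = KL × KM = (-36, -24, -36).
Then n·(-11, 37, -10) - 48 = -180.
|n| = √(1296 + 576 + 1296) = 12√22, so the distance is |-180|/(12√22) = 15√22/22.

15√22/22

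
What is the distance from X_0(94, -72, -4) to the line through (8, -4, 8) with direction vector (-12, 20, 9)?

Direction vector d = (-12, 20, 9).
AP = (86, -68, -12); AP·d = -2500, |AP|² = 12164, |d|² = 625.
distance² = |AP|² − (AP·d)²/|d|² = 12164 − 6250000/625 = 2164, so the distance is 2√541.

2√541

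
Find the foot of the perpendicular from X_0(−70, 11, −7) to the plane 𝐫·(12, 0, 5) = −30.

(-10, 11, 18)

n = (12, 0, 5), |n|² = 169, and n·X_0 − (-30) = -845.
t = -845/169 = -5, so the foot is X_0 − t·n = (−70, 11, −7) − (-5)·(12, 0, 5) = (−10, 11, 18).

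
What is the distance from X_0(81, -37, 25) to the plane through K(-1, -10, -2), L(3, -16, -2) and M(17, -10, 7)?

30/7

KL = (4, -6, 0) and KM = (18, 0, 9), so a normal is n = KL × KM = (-54, -36, 108).
Then n·(81, -37, 25) - 198 = -540.
|n| = √(2916 + 1296 + 11664) = 126, so the distance is |-540|/126 = 30/7.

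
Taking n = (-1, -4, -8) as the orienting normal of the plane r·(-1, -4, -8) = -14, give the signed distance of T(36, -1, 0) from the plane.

-2

n·T − (-14) = -18.
|n| = 9, so the signed distance is -18/9 = -2.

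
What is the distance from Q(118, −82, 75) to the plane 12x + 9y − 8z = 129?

3

Normal vector n = (12, 9, −8), and n·(118, −82, 75) − 129 = −51.
|n| = √(144 + 81 + 64) = 17, so the distance is |-51|/17 = 3.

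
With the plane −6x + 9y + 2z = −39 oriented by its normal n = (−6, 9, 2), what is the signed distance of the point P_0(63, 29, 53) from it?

n·P_0 − (-39) = 28.
|n| = 11, so the signed distance is 28/11.

28/11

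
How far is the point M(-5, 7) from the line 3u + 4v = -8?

The normal to the line is n = (3, 4) with |n| = 5.
|n·M − (-8)| = |13 − (-8)| = 21, so the distance is 21/5.

21/5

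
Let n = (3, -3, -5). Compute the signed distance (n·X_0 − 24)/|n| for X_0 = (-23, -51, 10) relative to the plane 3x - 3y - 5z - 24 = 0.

n·X_0 − 24 = 10.
|n| = √43, so the signed distance is 10/√43.

10/√43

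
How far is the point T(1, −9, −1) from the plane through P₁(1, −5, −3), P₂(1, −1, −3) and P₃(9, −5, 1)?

4/√5

P₁P₂ = (0, 4, 0) and P₁P₃ = (8, 0, 4), so a normal is n = P₁P₂ × P₁P₃ = (16, 0, −32).
n = (16, 0, −32); n·P − 112 = -64; |n| = 16√5; distance = 64/(16√5) = 4√5/5.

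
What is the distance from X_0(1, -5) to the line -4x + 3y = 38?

57/5

The normal to the line is n = (-4, 3) with |n| = 5.
|n·X_0 − 38| = |-19 − 38| = 57, so the distance is 57/5.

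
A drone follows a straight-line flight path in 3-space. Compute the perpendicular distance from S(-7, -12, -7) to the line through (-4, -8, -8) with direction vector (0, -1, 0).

√10

Direction vector d = (0, -1, 0).
AP = (-3, -4, 1); AP·d = 4, |AP|² = 26, |d|² = 1.
distance² = |AP|² − (AP·d)²/|d|² = 26 − 16/1 = 10, so the distance is √10.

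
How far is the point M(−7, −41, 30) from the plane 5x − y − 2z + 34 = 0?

d = |5·(-7) + (-1)·(-41) + (-2)·30 − (-34)| / √(25 + 1 + 4) = |-20| / √30 = 2√30/3.

20/√30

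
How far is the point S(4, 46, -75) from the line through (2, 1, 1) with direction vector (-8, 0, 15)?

Direction vector d = (-8, 0, 15).
AP = (2, 45, -76); AP·d = -1156, |AP|² = 7805, |d|² = 289.
distance² = |AP|² − (AP·d)²/|d|² = 7805 − 1336336/289 = 3181, so the distance is √3181.

√3181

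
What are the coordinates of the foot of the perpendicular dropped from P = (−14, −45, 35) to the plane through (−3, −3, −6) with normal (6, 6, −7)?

(16, -15, 0)

n = (6, 6, −7), |n|² = 121, and n·P − 6 = -605.
t = -605/121 = -5, so the foot is P − t·n = (−14, −45, 35) − (-5)·(6, 6, −7) = (16, −15, 0).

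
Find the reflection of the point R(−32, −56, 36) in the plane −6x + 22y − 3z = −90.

With n = (−6, 22, −3), the signed offset is (n·R − (-90))/|n|² = -1058/529 = -2.
R' = R − 2t·n = (−32, −56, 36) − (-4)·(−6, 22, −3) = (−56, 32, 24).

(-56, 32, 24)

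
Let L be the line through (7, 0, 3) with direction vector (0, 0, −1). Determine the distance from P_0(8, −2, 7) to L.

√5

Direction vector d = (0, 0, −1).
AP = (1, −2, 4); AP·d = -4, |AP|² = 21, |d|² = 1.
distance² = |AP|² − (AP·d)²/|d|² = 21 − 16/1 = 5, so the distance is √5.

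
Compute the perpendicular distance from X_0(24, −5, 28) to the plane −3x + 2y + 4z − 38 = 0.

d = |(-3)·24 + 2·(-5) + 4·28 − 38| / √(9 + 4 + 16) = |-8| / √29 = 8/√29.

8/√29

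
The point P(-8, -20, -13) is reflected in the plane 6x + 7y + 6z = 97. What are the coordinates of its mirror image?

n = (6, 7, 6), |n|² = 121, n·P − 97 = -363, so t = -363/121 = -3.
Foot F = P − (-3)·n = (10, 1, 5); the reflection is 2F − P = (28, 22, 23).

(28, 22, 23)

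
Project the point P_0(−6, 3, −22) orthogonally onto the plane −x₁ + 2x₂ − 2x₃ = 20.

(-2, -5, -14)

n = (−1, 2, −2), |n|² = 9, and n·P_0 − 20 = 36.
t = 36/9 = 4, so the foot is P_0 − t·n = (−6, 3, −22) − 4·(−1, 2, −2) = (−2, −5, −14).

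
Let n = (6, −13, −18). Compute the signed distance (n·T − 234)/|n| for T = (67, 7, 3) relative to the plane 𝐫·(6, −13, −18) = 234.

1

n·T − 234 = 23.
|n| = 23, so the signed distance is 23/23 = 1.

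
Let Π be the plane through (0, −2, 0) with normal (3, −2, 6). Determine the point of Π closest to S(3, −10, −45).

n = (3, −2, 6), |n|² = 49, and n·S − 4 = -245.
t = -245/49 = -5, so the foot is S − t·n = (3, −10, −45) − (-5)·(3, −2, 6) = (18, −20, −15).

(18, -20, -15)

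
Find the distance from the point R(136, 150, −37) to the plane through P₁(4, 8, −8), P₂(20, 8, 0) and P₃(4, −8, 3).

2

P₁P₂ = (16, 0, 8) and P₁P₃ = (0, −16, 11), so a normal is n = P₁P₂ × P₁P₃ = (128, −176, −256).
d = |128·136 + (-176)·150 + (-256)·(-37) − 1152| / √(16384 + 30976 + 65536) = |-672| / 336 = 2.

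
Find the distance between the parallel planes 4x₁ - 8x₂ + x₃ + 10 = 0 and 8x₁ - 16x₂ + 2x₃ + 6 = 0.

7/9

Divide the second equation by 2 to match normals: 4x₁ - 8x₂ + x₃ = -3.
Both planes have normal n = (4, -8, 1), |n| = 9. Any point on the first plane is at distance |(-3) − (-10)|/|n| = 7/9 from the second.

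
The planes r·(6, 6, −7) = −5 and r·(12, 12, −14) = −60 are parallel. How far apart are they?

25/11

Divide the second equation by 2 to match normals: 6x₁ + 6x₂ − 7x₃ = -30.
Both planes have normal n = (6, 6, −7), |n| = 11. Any point on the first plane is at distance |(-30) − (-5)|/|n| = 25/11 from the second.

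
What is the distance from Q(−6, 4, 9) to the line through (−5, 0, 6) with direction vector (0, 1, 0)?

Direction vector d = (0, 1, 0).
AP = (−1, 4, 3); AP·d = 4, |AP|² = 26, |d|² = 1.
distance² = |AP|² − (AP·d)²/|d|² = 26 − 16/1 = 10, so the distance is √10.

√10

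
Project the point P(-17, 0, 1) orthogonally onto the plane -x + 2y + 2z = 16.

(-50/3, -2/3, 1/3)

The perpendicular from P has direction n = (-1, 2, 2): r = (-17, 0, 1) + μ(-1, 2, 2).
Substitute into the plane: n·(P + μn) = 16 gives 19 + 9μ = 16, so μ = -1/3.
Foot = (-17, 0, 1) + (-1/3)·(-1, 2, 2) = (-50/3, -2/3, 1/3).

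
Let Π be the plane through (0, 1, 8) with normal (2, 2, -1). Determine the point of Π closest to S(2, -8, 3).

(4, -6, 2)

n = (2, 2, -1), |n|² = 9, and n·S − (-6) = -9.
t = -9/9 = -1, so the foot is S − t·n = (2, -8, 3) − (-1)·(2, 2, -1) = (4, -6, 2).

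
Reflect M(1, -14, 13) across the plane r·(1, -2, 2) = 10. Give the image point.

(-9, 6, -7)

With n = (1, -2, 2), the signed offset is (n·M − 10)/|n|² = 45/9 = 5.
M' = M − 2t·n = (1, -14, 13) − 10·(1, -2, 2) = (-9, 6, -7).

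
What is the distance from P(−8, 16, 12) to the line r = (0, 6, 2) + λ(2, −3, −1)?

2√10

Direction vector d = (2, −3, −1).
AP = (−8, 10, 10), and AP × d = (20, 12, 4).
|AP × d|² = 560 and |d|² = 14, so the distance is √(560/14) = √40 = 2√10.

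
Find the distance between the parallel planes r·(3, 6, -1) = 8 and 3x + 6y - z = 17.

9√46/46

With common normal n = (3, 6, -1) (|n| = √46), the distance is |8 − 17|/|n| = 9/√46.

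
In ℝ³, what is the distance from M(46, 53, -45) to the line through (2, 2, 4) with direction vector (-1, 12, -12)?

Direction vector d = (-1, 12, -12).
AP = (44, 51, -49); AP·d = 1156, |AP|² = 6938, |d|² = 289.
distance² = |AP|² − (AP·d)²/|d|² = 6938 − 1336336/289 = 2314, so the distance is √2314.

√2314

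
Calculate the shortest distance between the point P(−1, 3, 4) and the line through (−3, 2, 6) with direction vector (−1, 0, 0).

Direction vector d = (−1, 0, 0).
AP = (2, 1, −2); AP·d = -2, |AP|² = 9, |d|² = 1.
distance² = |AP|² − (AP·d)²/|d|² = 9 − 4/1 = 5, so the distance is √5.

√5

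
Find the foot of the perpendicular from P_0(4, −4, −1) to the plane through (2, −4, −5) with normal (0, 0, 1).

The perpendicular from P_0 has direction n = (0, 0, 1): r = (4, −4, −1) + μ(0, 0, 1).
Substitute into the plane: n·(P_0 + μn) = -5 gives -1 + 1μ = -5, so μ = -4.
Foot = (4, −4, −1) + (-4)·(0, 0, 1) = (4, −4, −5).

(4, -4, -5)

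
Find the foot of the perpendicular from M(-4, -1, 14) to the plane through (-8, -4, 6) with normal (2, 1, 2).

(-10, -4, 8)

n = (2, 1, 2), |n|² = 9, and n·M − (-8) = 27.
t = 27/9 = 3, so the foot is M − t·n = (-4, -1, 14) − 3·(2, 1, 2) = (-10, -4, 8).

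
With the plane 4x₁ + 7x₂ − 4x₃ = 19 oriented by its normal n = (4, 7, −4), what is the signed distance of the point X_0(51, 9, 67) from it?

n·X_0 − 19 = -20.
|n| = 9, so the signed distance is -20/9.

-20/9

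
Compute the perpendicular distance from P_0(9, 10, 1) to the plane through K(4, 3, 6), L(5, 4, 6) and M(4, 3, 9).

KL = (1, 1, 0) and KM = (0, 0, 3), so a normal is n = KL × KM = (3, -3, 0).
Then n·(9, 10, 1) - 3 = -6.
|n| = √(9 + 9 + 0) = 3√2, so the distance is |-6|/(3√2) = √2.

√2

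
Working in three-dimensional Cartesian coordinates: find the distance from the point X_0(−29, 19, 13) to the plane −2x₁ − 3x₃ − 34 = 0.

n = (−2, 0, −3); n·P − 34 = -15; |n| = √13; distance = 15/√13 = 15√13/13.

15/√13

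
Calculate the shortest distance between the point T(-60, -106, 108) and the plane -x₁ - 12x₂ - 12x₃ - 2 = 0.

2

d = |(-1)·(-60) + (-12)·(-106) + (-12)·108 − 2| / √(1 + 144 + 144) = |34| / 17 = 2.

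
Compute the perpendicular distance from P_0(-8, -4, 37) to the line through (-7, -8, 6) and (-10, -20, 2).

A direction vector is d = (-3, -12, -4).
AP = (-1, 4, 31), and AP × d = (356, -97, 24).
|AP × d|² = 136721 and |d|² = 169, so the distance is √(136721/169) = √809.

√809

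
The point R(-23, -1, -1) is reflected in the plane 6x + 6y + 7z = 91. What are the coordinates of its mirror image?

(1, 23, 27)

With n = (6, 6, 7), the signed offset is (n·R − 91)/|n|² = -242/121 = -2.
R' = R − 2t·n = (-23, -1, -1) − (-4)·(6, 6, 7) = (1, 23, 27).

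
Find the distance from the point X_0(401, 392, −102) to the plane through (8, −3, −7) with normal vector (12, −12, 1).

7

The plane has equation n·(r − (8, −3, −7)) = 0, i.e. n·r = 125.
Then n·(401, 392, −102) − 125 = −119.
|n| = √(144 + 144 + 1) = 17, so the distance is |-119|/17 = 7.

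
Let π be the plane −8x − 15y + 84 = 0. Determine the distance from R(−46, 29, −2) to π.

d = |(-8)·(-46) + (-15)·29 − (-84)| / √(64 + 225 + 0) = |17| / 17 = 1.

1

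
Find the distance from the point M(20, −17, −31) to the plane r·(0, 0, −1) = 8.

Normal vector n = (0, 0, −1), and n·(20, −17, −31) − 8 = 23.
|n| = √(0 + 0 + 1) = 1, so the distance is |23|/1 = 23.

23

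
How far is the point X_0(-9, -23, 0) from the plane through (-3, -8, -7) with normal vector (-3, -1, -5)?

2√35/35

The plane has equation n·(r − (-3, -8, -7)) = 0, i.e. n·r = 52.
Then n·(-9, -23, 0) - 52 = -2.
|n| = √(9 + 1 + 25) = √35, so the distance is |-2|/√35 = 2√35/35.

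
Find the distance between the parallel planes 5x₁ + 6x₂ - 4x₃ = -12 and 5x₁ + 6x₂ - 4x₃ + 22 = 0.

10/√77

Both planes have normal n = (5, 6, -4), |n| = √77. Any point on the first plane is at distance |(-22) − (-12)|/|n| = 10/√77 = 10√77/77 from the second.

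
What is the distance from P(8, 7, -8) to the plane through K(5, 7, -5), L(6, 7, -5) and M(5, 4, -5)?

3

KL = (1, 0, 0) and KM = (0, -3, 0), so a normal is n = KL × KM = (0, 0, -3).
Then n·(8, 7, -8) - 15 = 9.
|n| = √(0 + 0 + 9) = 3, so the distance is |9|/3 = 3.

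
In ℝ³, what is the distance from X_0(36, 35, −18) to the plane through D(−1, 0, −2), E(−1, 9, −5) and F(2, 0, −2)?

DE = (0, 9, −3) and DF = (3, 0, 0), so a normal is n = DE × DF = (0, −9, −27).
Then n·(36, 35, −18) − 54 = 117.
|n| = √(0 + 81 + 729) = 9√10, so the distance is |117|/(9√10) = 13/√10.

13√10/10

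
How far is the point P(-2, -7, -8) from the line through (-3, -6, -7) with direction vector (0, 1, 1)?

Direction vector d = (0, 1, 1).
AP = (1, -1, -1), and AP × d = (0, -1, 1).
|AP × d|² = 2 and |d|² = 2, so the distance is √(2/2) = √1 = 1.

1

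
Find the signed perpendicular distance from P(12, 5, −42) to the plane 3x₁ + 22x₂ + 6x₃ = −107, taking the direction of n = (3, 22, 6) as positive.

n·P − (-107) = 1.
|n| = 23, so the signed distance is 1/23.

1/23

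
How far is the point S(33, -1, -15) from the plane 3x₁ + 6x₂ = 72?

7/√5

n = (3, 6, 0); n·P − 72 = 21; |n| = 3√5; distance = 21/(3√5) = 7/√5.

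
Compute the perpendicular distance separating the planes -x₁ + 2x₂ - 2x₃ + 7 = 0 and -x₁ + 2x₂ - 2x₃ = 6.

With common normal n = (-1, 2, -2) (|n| = 3), the distance is |(-7) − 6|/|n| = 13/3.

13/3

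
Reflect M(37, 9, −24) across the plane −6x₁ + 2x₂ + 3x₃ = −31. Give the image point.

(-23, 29, 6)

n = (−6, 2, 3), |n|² = 49, n·M − (-31) = -245, so t = -245/49 = -5.
Foot F = M − (-5)·n = (7, 19, −9); the reflection is 2F − M = (−23, 29, 6).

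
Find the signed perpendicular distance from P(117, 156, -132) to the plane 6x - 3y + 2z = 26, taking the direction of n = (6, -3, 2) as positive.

n·P − 26 = -56.
|n| = 7, so the signed distance is -56/7 = -8.

-8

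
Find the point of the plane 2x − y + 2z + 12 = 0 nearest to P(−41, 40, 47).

(-337/9, 344/9, 455/9)

n = (2, −1, 2), |n|² = 9, and n·P − (-12) = -16.
t = -16/9, so the foot is P − t·n = (−41, 40, 47) − (-16/9)·(2, −1, 2) = (−337/9, 344/9, 455/9).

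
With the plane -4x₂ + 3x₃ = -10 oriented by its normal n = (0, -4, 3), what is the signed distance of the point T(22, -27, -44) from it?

n·T − (-10) = -14.
|n| = 5, so the signed distance is -14/5.

-14/5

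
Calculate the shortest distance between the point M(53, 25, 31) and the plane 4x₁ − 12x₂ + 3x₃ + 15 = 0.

d = |4·53 + (-12)·25 + 3·31 − (-15)| / √(16 + 144 + 9) = |20| / 13 = 20/13.

20/13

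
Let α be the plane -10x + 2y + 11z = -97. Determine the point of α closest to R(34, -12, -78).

(-16, -2, -23)

The perpendicular from R has direction n = (-10, 2, 11): r = (34, -12, -78) + λ(-10, 2, 11).
Substitute into the plane: n·(R + λn) = -97 gives -1222 + 225λ = -97, so λ = 5.
Foot = (34, -12, -78) + 5·(-10, 2, 11) = (-16, -2, -23).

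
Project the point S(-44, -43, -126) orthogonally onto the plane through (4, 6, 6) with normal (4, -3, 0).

n = (4, -3, 0), |n|² = 25, and n·S − (-2) = -45.
t = -45/25 = -9/5, so the foot is S − t·n = (-44, -43, -126) − (-9/5)·(4, -3, 0) = (-184/5, -242/5, -126).

(-184/5, -242/5, -126)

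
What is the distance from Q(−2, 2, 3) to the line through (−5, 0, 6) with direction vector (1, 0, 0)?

√13

Direction vector d = (1, 0, 0).
AP = (3, 2, −3), and AP × d = (0, −3, −2).
|AP × d|² = 13 and |d|² = 1, so the distance is √13.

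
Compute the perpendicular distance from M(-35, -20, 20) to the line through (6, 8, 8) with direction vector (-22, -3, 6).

Direction vector d = (-22, -3, 6).
AP = (-41, -28, 12); AP·d = 1058, |AP|² = 2609, |d|² = 529.
distance² = |AP|² − (AP·d)²/|d|² = 2609 − 1119364/529 = 493, so the distance is √493.

√493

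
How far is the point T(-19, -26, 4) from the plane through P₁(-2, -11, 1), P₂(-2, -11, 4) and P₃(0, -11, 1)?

15

P₁P₂ = (0, 0, 3) and P₁P₃ = (2, 0, 0), so a normal is n = P₁P₂ × P₁P₃ = (0, 6, 0).
d = |6·(-26) − (-66)| / √(0 + 36 + 0) = |-90| / 6 = 15.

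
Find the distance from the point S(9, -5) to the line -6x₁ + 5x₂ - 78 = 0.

157/√61

The normal to the line is n = (-6, 5) with |n| = √61.
|n·S − 78| = |-79 − 78| = 157, so the distance is 157/√61 = 157√61/61.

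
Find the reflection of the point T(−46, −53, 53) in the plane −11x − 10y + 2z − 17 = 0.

n = (−11, −10, 2), |n|² = 225, n·T − 17 = 1125, so t = 1125/225 = 5.
Foot F = T − 5·n = (9, −3, 43); the reflection is 2F − T = (64, 47, 33).

(64, 47, 33)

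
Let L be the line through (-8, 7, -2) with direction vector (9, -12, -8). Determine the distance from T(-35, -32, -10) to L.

Direction vector d = (9, -12, -8).
AP = (-27, -39, -8); AP·d = 289, |AP|² = 2314, |d|² = 289.
distance² = |AP|² − (AP·d)²/|d|² = 2314 − 83521/289 = 2025, so the distance is 45.

45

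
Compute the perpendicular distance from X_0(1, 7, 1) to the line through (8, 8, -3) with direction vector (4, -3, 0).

√41

Direction vector d = (4, -3, 0).
AP = (-7, -1, 4), and AP × d = (12, 16, 25).
|AP × d|² = 1025 and |d|² = 25, so the distance is √(1025/25) = √41.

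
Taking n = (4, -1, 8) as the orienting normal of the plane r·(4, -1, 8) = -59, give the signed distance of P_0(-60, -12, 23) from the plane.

5/3

n·P_0 − (-59) = 15.
|n| = 9, so the signed distance is 15/9 = 5/3.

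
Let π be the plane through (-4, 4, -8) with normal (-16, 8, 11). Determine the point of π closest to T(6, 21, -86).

n = (-16, 8, 11), |n|² = 441, and n·T − 8 = -882.
t = -882/441 = -2, so the foot is T − t·n = (6, 21, -86) − (-2)·(-16, 8, 11) = (-26, 37, -64).

(-26, 37, -64)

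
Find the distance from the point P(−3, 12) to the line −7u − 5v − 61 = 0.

100/√74

d = |(-7)·(-3) + (-5)·12 − 61| / √(49 + 25) = |-100|/√74 = 50√74/37.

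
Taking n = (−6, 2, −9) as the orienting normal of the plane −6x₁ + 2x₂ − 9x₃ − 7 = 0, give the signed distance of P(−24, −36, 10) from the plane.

n·P − 7 = -25.
|n| = 11, so the signed distance is -25/11.

-25/11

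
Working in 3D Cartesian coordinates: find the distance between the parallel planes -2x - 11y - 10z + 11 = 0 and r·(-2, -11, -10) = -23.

With common normal n = (-2, -11, -10) (|n| = 15), the distance is |(-11) − (-23)|/|n| = 12/15 = 4/5.

4/5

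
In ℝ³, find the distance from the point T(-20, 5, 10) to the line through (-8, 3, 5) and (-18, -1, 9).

A direction vector is d = (-10, -4, 4).
AP = (-12, 2, 5); AP·d = 132, |AP|² = 173, |d|² = 132.
distance² = |AP|² − (AP·d)²/|d|² = 173 − 17424/132 = 41, so the distance is √41.

√41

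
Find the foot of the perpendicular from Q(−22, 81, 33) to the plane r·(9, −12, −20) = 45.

(5, 45, -27)

n = (9, −12, −20), |n|² = 625, and n·Q − 45 = -1875.
t = -1875/625 = -3, so the foot is Q − t·n = (−22, 81, 33) − (-3)·(9, −12, −20) = (5, 45, −27).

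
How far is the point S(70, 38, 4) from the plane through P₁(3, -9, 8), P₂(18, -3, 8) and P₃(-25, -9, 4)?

3

P₁P₂ = (15, 6, 0) and P₁P₃ = (-28, 0, -4), so a normal is n = P₁P₂ × P₁P₃ = (-24, 60, 168).
n = (-24, 60, 168); n·P − 732 = 540; |n| = 180; distance = 540/180 = 3.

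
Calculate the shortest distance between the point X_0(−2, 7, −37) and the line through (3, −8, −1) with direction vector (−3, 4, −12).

Direction vector d = (−3, 4, −12).
AP = (−5, 15, −36); AP·d = 507, |AP|² = 1546, |d|² = 169.
distance² = |AP|² − (AP·d)²/|d|² = 1546 − 257049/169 = 25, so the distance is 5.

5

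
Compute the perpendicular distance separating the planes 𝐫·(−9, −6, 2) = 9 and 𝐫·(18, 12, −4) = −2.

8/11

Divide the second equation by -2 to match normals: −9x − 6y + 2z = 1.
With common normal n = (−9, −6, 2) (|n| = 11), the distance is |9 − 1|/|n| = 8/11.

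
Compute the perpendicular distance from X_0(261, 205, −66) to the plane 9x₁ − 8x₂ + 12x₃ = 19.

6

n = (9, −8, 12); n·P − 19 = -102; |n| = 17; distance = 102/17 = 6.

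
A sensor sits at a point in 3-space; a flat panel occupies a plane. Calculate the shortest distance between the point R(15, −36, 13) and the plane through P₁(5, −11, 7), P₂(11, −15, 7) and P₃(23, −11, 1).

P₁P₂ = (6, −4, 0) and P₁P₃ = (18, 0, −6), so a normal is n = P₁P₂ × P₁P₃ = (24, 36, 72).
d = |24·15 + 36·(-36) + 72·13 − 228| / √(576 + 1296 + 5184) = |-228| / 84 = 19/7.

19/7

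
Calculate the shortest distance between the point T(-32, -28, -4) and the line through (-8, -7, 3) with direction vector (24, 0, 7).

21

Direction vector d = (24, 0, 7).
AP = (-24, -21, -7); AP·d = -625, |AP|² = 1066, |d|² = 625.
distance² = |AP|² − (AP·d)²/|d|² = 1066 − 390625/625 = 441, so the distance is 21.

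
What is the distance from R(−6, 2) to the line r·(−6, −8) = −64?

42/5

d = |(-6)·(-6) + (-8)·2 − (-64)| / √(36 + 64) = |84|/10 = 42/5.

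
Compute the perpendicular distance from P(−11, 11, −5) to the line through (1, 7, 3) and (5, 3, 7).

4√2

A direction vector is d = (4, −4, 4).
AP = (−12, 4, −8); AP·d = -96, |AP|² = 224, |d|² = 48.
distance² = |AP|² − (AP·d)²/|d|² = 224 − 9216/48 = 32, so the distance is 4√2.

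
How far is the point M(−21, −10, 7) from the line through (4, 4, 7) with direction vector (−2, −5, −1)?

√341

Direction vector d = (−2, −5, −1).
AP = (−25, −14, 0), and AP × d = (14, −25, 97).
|AP × d|² = 10230 and |d|² = 30, so the distance is √(10230/30) = √341.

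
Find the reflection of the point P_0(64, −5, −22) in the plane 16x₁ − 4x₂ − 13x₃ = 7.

(-32, 19, 56)

n = (16, −4, −13), |n|² = 441, n·P_0 − 7 = 1323, so t = 1323/441 = 3.
Foot F = P_0 − 3·n = (16, 7, 17); the reflection is 2F − P_0 = (−32, 19, 56).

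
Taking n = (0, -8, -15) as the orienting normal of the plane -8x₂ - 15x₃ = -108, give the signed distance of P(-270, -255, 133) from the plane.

9

n·P − (-108) = 153.
|n| = 17, so the signed distance is 153/17 = 9.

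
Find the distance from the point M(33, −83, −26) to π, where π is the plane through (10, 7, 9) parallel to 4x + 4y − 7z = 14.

23/9

Parallel planes share the normal n = (4, 4, −7); since (10, 7, 9) lies on the plane, its equation is 4x + 4y − 7z = 5.
Then n·(33, −83, −26) − 5 = −23.
|n| = √(16 + 16 + 49) = 9, so the distance is |-23|/9 = 23/9.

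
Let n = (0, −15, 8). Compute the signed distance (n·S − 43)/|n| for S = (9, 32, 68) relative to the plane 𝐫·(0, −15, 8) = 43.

21/17

n·S − 43 = 21.
|n| = 17, so the signed distance is 21/17.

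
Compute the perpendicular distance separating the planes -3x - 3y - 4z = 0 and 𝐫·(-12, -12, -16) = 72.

18/√34

Divide the second equation by 4 to match normals: -3x - 3y - 4z = 18.
Both planes have normal n = (-3, -3, -4), |n| = √34. Any point on the first plane is at distance |18 − 0|/|n| = 18/√34 from the second.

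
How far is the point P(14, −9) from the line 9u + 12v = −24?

14/5

d = |9·14 + 12·(-9) − (-24)| / √(81 + 144) = |42|/15 = 14/5.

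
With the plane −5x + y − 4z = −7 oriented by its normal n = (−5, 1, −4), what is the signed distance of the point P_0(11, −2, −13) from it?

√42/21

n·P_0 − (-7) = 2.
|n| = √42, so the signed distance is √42/21.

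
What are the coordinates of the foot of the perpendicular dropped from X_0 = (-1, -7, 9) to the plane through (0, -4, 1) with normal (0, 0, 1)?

(-1, -7, 1)

n = (0, 0, 1), |n|² = 1, and n·X_0 − 1 = 8.
t = 8/1 = 8, so the foot is X_0 − t·n = (-1, -7, 9) − 8·(0, 0, 1) = (-1, -7, 1).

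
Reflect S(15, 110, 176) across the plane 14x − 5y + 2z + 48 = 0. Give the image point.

n = (14, −5, 2), |n|² = 225, n·S − (-48) = 60, so t = 60/225 = 4/15.
Foot F = S − (4/15)·n = (169/15, 334/3, 2632/15); the reflection is 2F − S = (113/15, 338/3, 2624/15).

(113/15, 338/3, 2624/15)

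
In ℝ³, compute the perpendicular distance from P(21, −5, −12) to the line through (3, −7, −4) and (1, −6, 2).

A direction vector is d = (−2, 1, 6).
AP = (18, 2, −8), and AP × d = (20, −92, 22).
|AP × d|² = 9348 and |d|² = 41, so the distance is √(9348/41) = √228 = 2√57.

2√57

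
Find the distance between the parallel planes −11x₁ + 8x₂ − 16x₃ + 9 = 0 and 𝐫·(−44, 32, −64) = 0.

3/7

Divide the second equation by 4 to match normals: −11x₁ + 8x₂ − 16x₃ = 0.
Both planes have normal n = (−11, 8, −16), |n| = 21. Any point on the first plane is at distance |0 − (-9)|/|n| = 9/21 = 3/7 from the second.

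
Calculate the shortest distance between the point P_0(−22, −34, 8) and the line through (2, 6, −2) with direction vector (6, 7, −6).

2√85

Direction vector d = (6, 7, −6).
AP = (−24, −40, 10), and AP × d = (170, −84, 72).
|AP × d|² = 41140 and |d|² = 121, so the distance is √(41140/121) = √340 = 2√85.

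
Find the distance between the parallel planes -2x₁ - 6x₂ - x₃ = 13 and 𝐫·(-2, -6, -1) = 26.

13√41/41

Both planes have normal n = (-2, -6, -1), |n| = √41. Any point on the first plane is at distance |26 − 13|/|n| = 13/√41 = 13√41/41 from the second.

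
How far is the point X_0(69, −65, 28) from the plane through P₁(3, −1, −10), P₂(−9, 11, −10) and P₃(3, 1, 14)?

P₁P₂ = (−12, 12, 0) and P₁P₃ = (0, 2, 24), so a normal is n = P₁P₂ × P₁P₃ = (288, 288, −24).
Then n·(69, −65, 28) − 816 = −336.
|n| = √(82944 + 82944 + 576) = 408, so the distance is |-336|/408 = 14/17.

14/17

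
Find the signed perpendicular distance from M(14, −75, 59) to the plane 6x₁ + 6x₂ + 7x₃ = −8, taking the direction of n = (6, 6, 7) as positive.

n·M − (-8) = 55.
|n| = 11, so the signed distance is 55/11 = 5.

5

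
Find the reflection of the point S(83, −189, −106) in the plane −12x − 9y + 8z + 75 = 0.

(1315/17, -3285/17, -1738/17)

With n = (−12, −9, 8), the signed offset is (n·S − (-75))/|n|² = -68/289 = -4/17.
S' = S − 2t·n = (83, −189, −106) − (-8/17)·(−12, −9, 8) = (1315/17, −3285/17, −1738/17).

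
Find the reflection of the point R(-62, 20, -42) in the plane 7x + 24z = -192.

(-34, 20, 54)

n = (7, 0, 24), |n|² = 625, n·R − (-192) = -1250, so t = -1250/625 = -2.
Foot F = R − (-2)·n = (-48, 20, 6); the reflection is 2F − R = (-34, 20, 54).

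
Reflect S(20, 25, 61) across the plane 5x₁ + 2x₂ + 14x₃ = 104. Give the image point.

(-20, 9, -51)

With n = (5, 2, 14), the signed offset is (n·S − 104)/|n|² = 900/225 = 4.
S' = S − 2t·n = (20, 25, 61) − 8·(5, 2, 14) = (-20, 9, -51).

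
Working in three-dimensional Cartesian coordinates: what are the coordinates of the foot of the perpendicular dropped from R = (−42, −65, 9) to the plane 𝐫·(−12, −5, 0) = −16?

n = (−12, −5, 0), |n|² = 169, and n·R − (-16) = 845.
t = 845/169 = 5, so the foot is R − t·n = (−42, −65, 9) − 5·(−12, −5, 0) = (18, −40, 9).

(18, -40, 9)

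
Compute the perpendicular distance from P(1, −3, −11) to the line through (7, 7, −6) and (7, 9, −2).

9

A direction vector is d = (0, 2, 4).
AP = (−6, −10, −5), and AP × d = (−30, 24, −12).
|AP × d|² = 1620 and |d|² = 20, so the distance is √(1620/20) = √81 = 9.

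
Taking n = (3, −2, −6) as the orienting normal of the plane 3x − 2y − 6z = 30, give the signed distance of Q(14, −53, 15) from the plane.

4

n·Q − 30 = 28.
|n| = 7, so the signed distance is 28/7 = 4.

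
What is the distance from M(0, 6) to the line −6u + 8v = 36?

d = |(-6)·0 + 8·6 − 36| / √(36 + 64) = |12|/10 = 6/5.

6/5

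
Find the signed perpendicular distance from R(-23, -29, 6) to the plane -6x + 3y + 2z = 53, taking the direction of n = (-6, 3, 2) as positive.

n·R − 53 = 10.
|n| = 7, so the signed distance is 10/7.

10/7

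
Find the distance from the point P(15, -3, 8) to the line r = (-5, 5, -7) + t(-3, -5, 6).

√619

Direction vector d = (-3, -5, 6).
AP = (20, -8, 15); AP·d = 70, |AP|² = 689, |d|² = 70.
distance² = |AP|² − (AP·d)²/|d|² = 689 − 4900/70 = 619, so the distance is √619.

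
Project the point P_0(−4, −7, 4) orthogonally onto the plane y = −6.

(-4, -6, 4)

The perpendicular from P_0 has direction n = (0, 1, 0): r = (−4, −7, 4) + t(0, 1, 0).
Substitute into the plane: n·(P_0 + tn) = -6 gives -7 + 1t = -6, so t = 1.
Foot = (−4, −7, 4) + 1·(0, 1, 0) = (−4, −6, 4).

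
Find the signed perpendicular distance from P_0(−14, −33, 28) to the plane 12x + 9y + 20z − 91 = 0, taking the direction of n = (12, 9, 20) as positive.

4/25

n·P_0 − 91 = 4.
|n| = 25, so the signed distance is 4/25.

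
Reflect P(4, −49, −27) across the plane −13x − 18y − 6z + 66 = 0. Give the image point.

(56, 23, -3)

With n = (−13, −18, −6), the signed offset is (n·P − (-66))/|n|² = 1058/529 = 2.
P' = P − 2t·n = (4, −49, −27) − 4·(−13, −18, −6) = (56, 23, −3).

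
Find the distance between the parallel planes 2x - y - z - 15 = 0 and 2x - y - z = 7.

With common normal n = (2, -1, -1) (|n| = √6), the distance is |15 − 7|/|n| = 8/√6 = 4√6/3.

4√6/3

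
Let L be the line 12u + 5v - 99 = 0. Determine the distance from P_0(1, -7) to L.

122/13

The normal to the line is n = (12, 5) with |n| = 13.
|n·P_0 − 99| = |-23 − 99| = 122, so the distance is 122/13.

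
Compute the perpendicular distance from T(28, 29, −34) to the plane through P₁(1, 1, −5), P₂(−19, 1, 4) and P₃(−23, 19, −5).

1/25

P₁P₂ = (−20, 0, 9) and P₁P₃ = (−24, 18, 0), so a normal is n = P₁P₂ × P₁P₃ = (−162, −216, −360).
n = (−162, −216, −360); n·P − 1422 = 18; |n| = 450; distance = 18/450 = 1/25.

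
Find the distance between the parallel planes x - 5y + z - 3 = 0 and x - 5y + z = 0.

√3/3

With common normal n = (1, -5, 1) (|n| = 3√3), the distance is |3 − 0|/|n| = 3/(3√3) = 1/√3.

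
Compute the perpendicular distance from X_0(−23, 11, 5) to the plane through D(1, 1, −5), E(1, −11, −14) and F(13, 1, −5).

DE = (0, −12, −9) and DF = (12, 0, 0), so a normal is n = DE × DF = (0, −108, 144).
n = (0, −108, 144); n·P − (-828) = 360; |n| = 180; distance = 360/180 = 2.

2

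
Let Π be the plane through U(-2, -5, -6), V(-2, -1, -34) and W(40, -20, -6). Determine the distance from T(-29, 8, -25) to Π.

3/5

UV = (0, 4, -28) and UW = (42, -15, 0), so a normal is n = UV × UW = (-420, -1176, -168).
Then n·(-29, 8, -25) - 7728 = -756.
|n| = √(176400 + 1382976 + 28224) = 1260, so the distance is |-756|/1260 = 3/5.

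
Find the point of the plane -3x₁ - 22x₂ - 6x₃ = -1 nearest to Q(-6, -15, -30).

(-3, 7, -24)

The perpendicular from Q has direction n = (-3, -22, -6): r = (-6, -15, -30) + μ(-3, -22, -6).
Substitute into the plane: n·(Q + μn) = -1 gives 528 + 529μ = -1, so μ = -1.
Foot = (-6, -15, -30) + (-1)·(-3, -22, -6) = (-3, 7, -24).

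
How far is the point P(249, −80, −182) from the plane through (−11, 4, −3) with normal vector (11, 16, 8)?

4

The plane has equation n·(r − (−11, 4, −3)) = 0, i.e. n·r = -81.
Then n·(249, −80, −182) − (−81) = 84.
|n| = √(121 + 256 + 64) = 21, so the distance is |84|/21 = 4.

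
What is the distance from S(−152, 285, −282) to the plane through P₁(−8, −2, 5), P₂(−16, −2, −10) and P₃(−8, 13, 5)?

8

P₁P₂ = (−8, 0, −15) and P₁P₃ = (0, 15, 0), so a normal is n = P₁P₂ × P₁P₃ = (225, 0, −120).
Then n·(−152, 285, −282) − (−2400) = 2040.
|n| = √(50625 + 0 + 14400) = 255, so the distance is |2040|/255 = 8.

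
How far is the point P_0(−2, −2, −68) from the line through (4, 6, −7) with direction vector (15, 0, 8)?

Direction vector d = (15, 0, 8).
AP = (−6, −8, −61); AP·d = -578, |AP|² = 3821, |d|² = 289.
distance² = |AP|² − (AP·d)²/|d|² = 3821 − 334084/289 = 2665, so the distance is √2665.

√2665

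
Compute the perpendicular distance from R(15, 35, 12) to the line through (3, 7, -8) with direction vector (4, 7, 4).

4√2

Direction vector d = (4, 7, 4).
AP = (12, 28, 20), and AP × d = (-28, 32, -28).
|AP × d|² = 2592 and |d|² = 81, so the distance is √(2592/81) = √32 = 4√2.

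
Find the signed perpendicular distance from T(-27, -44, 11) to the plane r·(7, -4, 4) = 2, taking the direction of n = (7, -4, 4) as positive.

29/9

n·T − 2 = 29.
|n| = 9, so the signed distance is 29/9.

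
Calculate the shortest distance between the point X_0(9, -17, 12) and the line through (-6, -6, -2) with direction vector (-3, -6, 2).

Direction vector d = (-3, -6, 2).
AP = (15, -11, 14); AP·d = 49, |AP|² = 542, |d|² = 49.
distance² = |AP|² − (AP·d)²/|d|² = 542 − 2401/49 = 493, so the distance is √493.

√493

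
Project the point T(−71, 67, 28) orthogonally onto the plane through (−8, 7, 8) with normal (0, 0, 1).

The perpendicular from T has direction n = (0, 0, 1): r = (−71, 67, 28) + t(0, 0, 1).
Substitute into the plane: n·(T + tn) = 8 gives 28 + 1t = 8, so t = -20.
Foot = (−71, 67, 28) + (-20)·(0, 0, 1) = (−71, 67, 8).

(-71, 67, 8)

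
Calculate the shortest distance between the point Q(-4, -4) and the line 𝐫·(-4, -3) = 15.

d = |(-4)·(-4) + (-3)·(-4) − 15| / √(16 + 9) = |13|/5 = 13/5.

13/5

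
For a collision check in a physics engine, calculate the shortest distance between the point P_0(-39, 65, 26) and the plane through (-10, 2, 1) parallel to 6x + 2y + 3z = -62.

27/7

Parallel planes share the normal n = (6, 2, 3); since (-10, 2, 1) lies on the plane, its equation is 6x + 2y + 3z = -53.
Then n·(-39, 65, 26) - (-53) = 27.
|n| = √(36 + 4 + 9) = 7, so the distance is |27|/7 = 27/7.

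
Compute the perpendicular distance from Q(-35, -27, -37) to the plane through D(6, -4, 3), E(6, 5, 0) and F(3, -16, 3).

DE = (0, 9, -3) and DF = (-3, -12, 0), so a normal is n = DE × DF = (-36, 9, 27).
Then n·(-35, -27, -37) - (-171) = 189.
|n| = √(1296 + 81 + 729) = 9√26, so the distance is |189|/(9√26) = 21√26/26.

21√26/26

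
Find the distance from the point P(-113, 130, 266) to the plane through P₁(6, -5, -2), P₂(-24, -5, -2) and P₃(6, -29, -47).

7

P₁P₂ = (-30, 0, 0) and P₁P₃ = (0, -24, -45), so a normal is n = P₁P₂ × P₁P₃ = (0, -1350, 720).
n = (0, -1350, 720); n·P − 5310 = 10710; |n| = 1530; distance = 10710/1530 = 7.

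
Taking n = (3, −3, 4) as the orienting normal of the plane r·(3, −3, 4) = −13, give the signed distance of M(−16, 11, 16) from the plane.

-2√34/17

n·M − (-13) = -4.
|n| = √34, so the signed distance is -2√34/17.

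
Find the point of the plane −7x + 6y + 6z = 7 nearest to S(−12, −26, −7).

n = (−7, 6, 6), |n|² = 121, and n·S − 7 = -121.
t = -121/121 = -1, so the foot is S − t·n = (−12, −26, −7) − (-1)·(−7, 6, 6) = (−19, −20, −1).

(-19, -20, -1)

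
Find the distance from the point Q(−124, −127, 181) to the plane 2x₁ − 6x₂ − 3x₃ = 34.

9

n = (2, −6, −3); n·P − 34 = -63; |n| = 7; distance = 63/7 = 9.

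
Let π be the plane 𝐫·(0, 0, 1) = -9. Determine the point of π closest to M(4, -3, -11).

The perpendicular from M has direction n = (0, 0, 1): r = (4, -3, -11) + λ(0, 0, 1).
Substitute into the plane: n·(M + λn) = -9 gives -11 + 1λ = -9, so λ = 2.
Foot = (4, -3, -11) + 2·(0, 0, 1) = (4, -3, -9).

(4, -3, -9)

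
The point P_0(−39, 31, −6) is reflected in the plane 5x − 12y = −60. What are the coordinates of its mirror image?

n = (5, −12, 0), |n|² = 169, n·P_0 − (-60) = -507, so t = -507/169 = -3.
Foot F = P_0 − (-3)·n = (−24, −5, −6); the reflection is 2F − P_0 = (−9, −41, −6).

(-9, -41, -6)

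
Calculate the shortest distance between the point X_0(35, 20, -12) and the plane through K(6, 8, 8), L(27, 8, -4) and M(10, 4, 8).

8/3

KL = (21, 0, -12) and KM = (4, -4, 0), so a normal is n = KL × KM = (-48, -48, -84).
Then n·(35, 20, -12) - (-1344) = -288.
|n| = √(2304 + 2304 + 7056) = 108, so the distance is |-288|/108 = 8/3.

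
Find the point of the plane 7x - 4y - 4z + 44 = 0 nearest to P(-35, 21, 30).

(0, 1, 10)

The perpendicular from P has direction n = (7, -4, -4): r = (-35, 21, 30) + μ(7, -4, -4).
Substitute into the plane: n·(P + μn) = -44 gives -449 + 81μ = -44, so μ = 5.
Foot = (-35, 21, 30) + 5·(7, -4, -4) = (0, 1, 10).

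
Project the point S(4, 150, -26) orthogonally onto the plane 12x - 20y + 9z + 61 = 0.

The perpendicular from S has direction n = (12, -20, 9): r = (4, 150, -26) + μ(12, -20, 9).
Substitute into the plane: n·(S + μn) = -61 gives -3186 + 625μ = -61, so μ = 5.
Foot = (4, 150, -26) + 5·(12, -20, 9) = (64, 50, 19).

(64, 50, 19)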